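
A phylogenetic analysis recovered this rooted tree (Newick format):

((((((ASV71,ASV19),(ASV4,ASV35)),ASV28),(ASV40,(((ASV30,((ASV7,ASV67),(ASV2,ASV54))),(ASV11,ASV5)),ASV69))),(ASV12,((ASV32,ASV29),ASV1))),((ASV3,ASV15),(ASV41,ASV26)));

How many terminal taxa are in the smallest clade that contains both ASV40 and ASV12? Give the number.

The MRCA of ASV40 and ASV12 is the node subtending (((((ASV71,ASV19),(ASV4,ASV35)),ASV28),(ASV40,(((ASV30,((ASV7,ASV67),(ASV2,ASV54))),(ASV11,ASV5)),ASV69))),(ASV12,((ASV32,ASV29),ASV1))).
That clade contains 18 terminal taxa: ASV1, ASV11, ASV12, ASV19, ASV2, ASV28, ASV29, ASV30, ASV32, ASV35, ASV4, ASV40, ASV5, ASV54, ASV67, ASV69, ASV7, ASV71.

18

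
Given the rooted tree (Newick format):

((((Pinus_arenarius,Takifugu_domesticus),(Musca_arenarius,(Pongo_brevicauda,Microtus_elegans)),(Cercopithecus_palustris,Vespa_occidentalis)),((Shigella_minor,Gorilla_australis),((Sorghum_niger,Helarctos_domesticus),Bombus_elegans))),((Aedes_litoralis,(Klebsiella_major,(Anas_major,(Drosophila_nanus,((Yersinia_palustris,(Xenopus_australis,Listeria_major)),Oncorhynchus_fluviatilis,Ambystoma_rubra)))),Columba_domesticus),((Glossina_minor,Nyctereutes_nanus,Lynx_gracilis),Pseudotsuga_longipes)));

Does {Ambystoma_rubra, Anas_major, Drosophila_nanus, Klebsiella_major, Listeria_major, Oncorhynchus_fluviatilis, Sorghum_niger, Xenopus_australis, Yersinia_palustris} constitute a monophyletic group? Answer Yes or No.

The MRCA of the listed taxa is the root, so the smallest clade containing them is the whole tree.
That clade also contains Aedes_litoralis, Bombus_elegans, Cercopithecus_palustris, Columba_domesticus, Glossina_minor, Gorilla_australis, Helarctos_domesticus, Lynx_gracilis, Microtus_elegans, Musca_arenarius, Nyctereutes_nanus, Pinus_arenarius, Pongo_brevicauda, Pseudotsuga_longipes, Shigella_minor, Takifugu_domesticus, Vespa_occidentalis, which are not in the proposed group, so the group is not monophyletic.

No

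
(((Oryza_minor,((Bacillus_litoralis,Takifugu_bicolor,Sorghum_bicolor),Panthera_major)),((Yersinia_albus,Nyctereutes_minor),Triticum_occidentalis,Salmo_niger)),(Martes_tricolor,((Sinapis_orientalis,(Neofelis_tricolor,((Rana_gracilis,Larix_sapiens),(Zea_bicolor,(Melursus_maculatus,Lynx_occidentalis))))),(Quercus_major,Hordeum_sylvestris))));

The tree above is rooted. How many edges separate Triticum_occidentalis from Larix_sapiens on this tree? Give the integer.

10

The MRCA of Triticum_occidentalis and Larix_sapiens is the root of the tree.
From Triticum_occidentalis up to that node: 3 branches. From Larix_sapiens up to the same node: 7 branches. Total: 3 + 7 = 10.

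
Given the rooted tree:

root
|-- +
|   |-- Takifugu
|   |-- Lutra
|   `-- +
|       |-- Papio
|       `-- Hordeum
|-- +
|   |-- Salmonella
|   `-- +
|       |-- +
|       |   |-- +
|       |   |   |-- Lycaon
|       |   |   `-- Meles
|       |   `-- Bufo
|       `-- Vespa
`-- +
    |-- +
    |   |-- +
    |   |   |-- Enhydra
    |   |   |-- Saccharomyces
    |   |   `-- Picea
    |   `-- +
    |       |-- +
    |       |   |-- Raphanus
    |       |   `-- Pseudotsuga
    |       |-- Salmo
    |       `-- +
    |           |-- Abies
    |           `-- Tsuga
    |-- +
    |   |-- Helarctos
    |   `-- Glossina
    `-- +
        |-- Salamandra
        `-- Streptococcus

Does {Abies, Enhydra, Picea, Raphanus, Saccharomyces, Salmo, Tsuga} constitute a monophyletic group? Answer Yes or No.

No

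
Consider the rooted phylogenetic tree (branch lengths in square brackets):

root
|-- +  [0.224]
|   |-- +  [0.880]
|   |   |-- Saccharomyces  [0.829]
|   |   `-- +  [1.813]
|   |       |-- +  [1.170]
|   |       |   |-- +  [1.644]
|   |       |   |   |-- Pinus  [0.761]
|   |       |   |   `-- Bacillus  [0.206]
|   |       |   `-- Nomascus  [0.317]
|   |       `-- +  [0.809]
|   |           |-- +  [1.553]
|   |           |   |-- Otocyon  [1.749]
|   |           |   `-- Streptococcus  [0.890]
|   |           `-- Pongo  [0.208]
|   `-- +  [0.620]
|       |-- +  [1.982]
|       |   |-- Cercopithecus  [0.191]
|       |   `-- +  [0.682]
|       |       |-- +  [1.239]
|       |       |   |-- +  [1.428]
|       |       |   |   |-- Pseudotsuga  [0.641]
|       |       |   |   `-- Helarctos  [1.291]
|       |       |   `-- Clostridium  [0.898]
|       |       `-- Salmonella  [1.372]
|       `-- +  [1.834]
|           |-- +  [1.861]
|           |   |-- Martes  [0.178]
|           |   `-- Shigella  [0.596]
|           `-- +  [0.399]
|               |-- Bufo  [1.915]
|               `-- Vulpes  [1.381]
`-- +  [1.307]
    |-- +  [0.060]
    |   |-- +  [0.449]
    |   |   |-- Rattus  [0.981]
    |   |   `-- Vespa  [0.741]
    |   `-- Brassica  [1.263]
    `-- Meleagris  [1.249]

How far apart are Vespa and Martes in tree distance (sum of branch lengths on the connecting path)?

7.274

The path runs Vespa → … → MRCA → … → Martes; the MRCA is the root of the tree.
Branch lengths along that path: 0.741 + 0.449 + 0.060 + 1.307 + 0.224 + 0.620 + 1.834 + 1.861 + 0.178 = 7.274.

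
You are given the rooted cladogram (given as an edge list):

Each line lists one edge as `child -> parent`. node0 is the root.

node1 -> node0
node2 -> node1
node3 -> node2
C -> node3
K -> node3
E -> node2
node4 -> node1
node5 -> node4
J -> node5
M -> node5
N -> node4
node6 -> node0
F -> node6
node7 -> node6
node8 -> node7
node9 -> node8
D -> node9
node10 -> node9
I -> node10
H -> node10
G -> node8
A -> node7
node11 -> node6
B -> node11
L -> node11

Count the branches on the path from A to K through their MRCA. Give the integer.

The MRCA of A and K is the root of the tree.
From A up to that node: 3 branches. From K up to the same node: 4 branches. Total: 3 + 4 = 7.

7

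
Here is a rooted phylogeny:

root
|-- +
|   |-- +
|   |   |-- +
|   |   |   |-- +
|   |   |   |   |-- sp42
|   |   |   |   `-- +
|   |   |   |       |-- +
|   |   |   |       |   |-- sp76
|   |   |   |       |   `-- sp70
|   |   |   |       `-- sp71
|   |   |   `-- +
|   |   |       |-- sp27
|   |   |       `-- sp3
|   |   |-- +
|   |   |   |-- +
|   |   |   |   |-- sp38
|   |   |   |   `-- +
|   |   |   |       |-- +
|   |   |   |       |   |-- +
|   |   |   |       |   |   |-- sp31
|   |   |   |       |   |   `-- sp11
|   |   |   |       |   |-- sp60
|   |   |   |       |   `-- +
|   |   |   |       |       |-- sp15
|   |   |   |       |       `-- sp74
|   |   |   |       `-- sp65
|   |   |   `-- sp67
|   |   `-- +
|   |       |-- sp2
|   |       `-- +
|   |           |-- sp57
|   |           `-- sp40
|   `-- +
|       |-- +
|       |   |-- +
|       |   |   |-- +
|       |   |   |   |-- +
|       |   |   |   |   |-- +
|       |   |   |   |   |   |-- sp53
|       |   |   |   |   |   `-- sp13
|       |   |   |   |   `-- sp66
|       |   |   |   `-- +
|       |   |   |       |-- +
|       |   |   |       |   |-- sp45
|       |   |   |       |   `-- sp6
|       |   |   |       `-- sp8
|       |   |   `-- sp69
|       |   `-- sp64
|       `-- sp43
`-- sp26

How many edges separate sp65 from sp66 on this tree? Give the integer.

11

The MRCA of sp65 and sp66 is the node subtending ((((sp42,((sp76,sp70),sp71)),(sp27,sp3)),((sp38,(((sp31,sp11),sp60,(sp15,sp74)),sp65)),sp67),(sp2,(sp57,sp40))),((((((sp53,sp13),sp66),((sp45,sp6),sp8)),sp69),sp64),sp43)).
From sp65 up to that node: 5 branches. From sp66 up to the same node: 6 branches. Total: 5 + 6 = 11.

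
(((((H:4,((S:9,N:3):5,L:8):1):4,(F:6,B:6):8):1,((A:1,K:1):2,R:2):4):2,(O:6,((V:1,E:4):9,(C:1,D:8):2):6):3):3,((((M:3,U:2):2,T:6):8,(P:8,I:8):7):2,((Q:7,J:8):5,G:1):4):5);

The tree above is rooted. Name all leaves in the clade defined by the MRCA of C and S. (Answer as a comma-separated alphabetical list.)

A, B, C, D, E, F, H, K, L, N, O, R, S, V

Tracing C: it sits inside (C,D).
Tracing S: it sits inside (S,N).
The smallest clade enclosing both is ((((H,((S,N),L)),(F,B)),((A,K),R)),(O,((V,E),(C,D)))); the answer is its 14 terminal taxa in alphabetical order.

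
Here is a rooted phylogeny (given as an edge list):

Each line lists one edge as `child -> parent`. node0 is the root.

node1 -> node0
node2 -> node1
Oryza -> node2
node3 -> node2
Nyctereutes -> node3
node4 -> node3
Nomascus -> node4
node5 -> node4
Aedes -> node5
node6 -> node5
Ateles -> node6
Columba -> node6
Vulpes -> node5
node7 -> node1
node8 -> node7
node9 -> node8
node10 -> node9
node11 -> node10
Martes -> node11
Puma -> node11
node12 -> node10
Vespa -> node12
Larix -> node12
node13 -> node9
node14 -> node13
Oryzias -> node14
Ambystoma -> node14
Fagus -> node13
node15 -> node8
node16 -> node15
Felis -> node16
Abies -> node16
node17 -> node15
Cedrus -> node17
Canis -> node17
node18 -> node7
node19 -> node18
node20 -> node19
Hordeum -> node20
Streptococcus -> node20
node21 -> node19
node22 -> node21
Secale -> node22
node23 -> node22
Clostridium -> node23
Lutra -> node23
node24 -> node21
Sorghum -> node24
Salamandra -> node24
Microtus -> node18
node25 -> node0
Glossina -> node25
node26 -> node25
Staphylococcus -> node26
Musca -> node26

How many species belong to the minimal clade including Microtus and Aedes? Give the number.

26

The MRCA of Microtus and Aedes is the node subtending ((Oryza,(Nyctereutes,(Nomascus,(Aedes,(Ateles,Columba),Vulpes)))),(((((Martes,Puma),(Vespa,Larix)),((Oryzias,Ambystoma),Fagus)),((Felis,Abies),(Cedrus,Canis))),(((Hordeum,Streptococcus),((Secale,(Clostridium,Lutra)),(Sorghum,Salamandra))),Microtus))).
That clade contains 26 terminal taxa: Abies, Aedes, Ambystoma, Ateles, Canis, Cedrus, Clostridium, Columba, Fagus, Felis, Hordeum, Larix, Lutra, Martes, Microtus, Nomascus, Nyctereutes, Oryza, Oryzias, Puma, Salamandra, Secale, Sorghum, Streptococcus, Vespa, Vulpes.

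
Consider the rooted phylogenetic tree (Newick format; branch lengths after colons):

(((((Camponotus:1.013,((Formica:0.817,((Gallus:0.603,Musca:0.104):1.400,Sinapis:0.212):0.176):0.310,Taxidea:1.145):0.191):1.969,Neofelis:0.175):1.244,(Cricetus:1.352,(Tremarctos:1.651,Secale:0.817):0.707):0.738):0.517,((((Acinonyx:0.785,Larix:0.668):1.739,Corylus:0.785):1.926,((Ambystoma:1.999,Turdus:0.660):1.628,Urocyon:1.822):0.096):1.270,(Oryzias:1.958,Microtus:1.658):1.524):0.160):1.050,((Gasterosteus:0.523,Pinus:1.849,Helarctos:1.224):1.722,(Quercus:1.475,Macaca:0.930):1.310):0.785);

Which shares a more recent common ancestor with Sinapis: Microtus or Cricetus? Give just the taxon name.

Cricetus

The MRCA of Sinapis and Cricetus subtends (((Camponotus,((Formica,((Gallus,Musca),Sinapis)),Taxidea)),Neofelis),(Cricetus,(Tremarctos,Secale))) (10 taxa).
The MRCA of Sinapis and Microtus subtends ((((Camponotus,((Formica,((Gallus,Musca),Sinapis)),Taxidea)),Neofelis),(Cricetus,(Tremarctos,Secale))),((((Acinonyx,Larix),Corylus),((Ambystoma,Turdus),Urocyon)),(Oryzias,Microtus))) (18 taxa).
The first is nested inside the second, so Sinapis shares a more recent common ancestor with Cricetus.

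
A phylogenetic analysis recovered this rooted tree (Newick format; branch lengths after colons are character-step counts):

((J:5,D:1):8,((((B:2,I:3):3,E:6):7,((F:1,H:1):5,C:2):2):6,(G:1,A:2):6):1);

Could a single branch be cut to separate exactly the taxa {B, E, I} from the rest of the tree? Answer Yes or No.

Yes

The most recent common ancestor of these taxa subtends ((B,I),E).
That clade has exactly 3 tips — every listed taxon and nothing else — so the group is monophyletic.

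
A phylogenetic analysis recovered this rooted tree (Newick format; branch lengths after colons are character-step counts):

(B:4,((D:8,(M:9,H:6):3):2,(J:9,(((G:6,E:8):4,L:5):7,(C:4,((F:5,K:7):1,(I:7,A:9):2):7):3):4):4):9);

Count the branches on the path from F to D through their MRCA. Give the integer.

The MRCA of F and D is the node subtending ((D,(M,H)),(J,(((G,E),L),(C,((F,K),(I,A)))))).
From F up to that node: 6 branches. From D up to the same node: 2 branches. Total: 6 + 2 = 8.

8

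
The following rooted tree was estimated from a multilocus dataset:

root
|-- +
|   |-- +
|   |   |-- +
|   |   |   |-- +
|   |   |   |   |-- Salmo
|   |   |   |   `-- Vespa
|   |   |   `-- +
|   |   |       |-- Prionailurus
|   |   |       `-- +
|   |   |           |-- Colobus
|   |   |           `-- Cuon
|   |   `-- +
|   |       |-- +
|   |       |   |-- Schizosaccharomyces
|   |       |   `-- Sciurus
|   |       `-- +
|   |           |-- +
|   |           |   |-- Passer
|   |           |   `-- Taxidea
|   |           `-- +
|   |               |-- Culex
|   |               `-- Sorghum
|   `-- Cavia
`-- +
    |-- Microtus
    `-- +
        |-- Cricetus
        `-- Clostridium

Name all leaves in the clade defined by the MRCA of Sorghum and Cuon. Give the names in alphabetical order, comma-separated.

Colobus, Culex, Cuon, Passer, Prionailurus, Salmo, Schizosaccharomyces, Sciurus, Sorghum, Taxidea, Vespa

Tracing Sorghum: it sits inside (Culex,Sorghum).
Tracing Cuon: it sits inside (Colobus,Cuon).
The smallest clade enclosing both is (((Salmo,Vespa),(Prionailurus,(Colobus,Cuon))),((Schizosaccharomyces,Sciurus),((Passer,Taxidea),(Culex,Sorghum)))); the answer is its 11 terminal taxa in alphabetical order.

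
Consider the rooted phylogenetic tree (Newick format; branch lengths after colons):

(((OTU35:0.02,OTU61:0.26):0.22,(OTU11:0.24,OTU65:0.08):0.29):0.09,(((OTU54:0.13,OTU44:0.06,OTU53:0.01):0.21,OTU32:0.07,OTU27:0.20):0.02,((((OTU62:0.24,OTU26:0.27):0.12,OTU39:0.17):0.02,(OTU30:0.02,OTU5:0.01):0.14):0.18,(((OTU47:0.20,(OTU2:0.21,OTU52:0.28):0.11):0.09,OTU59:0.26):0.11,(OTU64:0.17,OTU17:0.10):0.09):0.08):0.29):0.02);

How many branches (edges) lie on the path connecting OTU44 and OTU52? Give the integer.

9

The MRCA of OTU44 and OTU52 is the node subtending (((OTU54,OTU44,OTU53),OTU32,OTU27),((((OTU62,OTU26),OTU39),(OTU30,OTU5)),(((OTU47,(OTU2,OTU52)),OTU59),(OTU64,OTU17)))).
From OTU44 up to that node: 3 branches. From OTU52 up to the same node: 6 branches. Total: 3 + 6 = 9.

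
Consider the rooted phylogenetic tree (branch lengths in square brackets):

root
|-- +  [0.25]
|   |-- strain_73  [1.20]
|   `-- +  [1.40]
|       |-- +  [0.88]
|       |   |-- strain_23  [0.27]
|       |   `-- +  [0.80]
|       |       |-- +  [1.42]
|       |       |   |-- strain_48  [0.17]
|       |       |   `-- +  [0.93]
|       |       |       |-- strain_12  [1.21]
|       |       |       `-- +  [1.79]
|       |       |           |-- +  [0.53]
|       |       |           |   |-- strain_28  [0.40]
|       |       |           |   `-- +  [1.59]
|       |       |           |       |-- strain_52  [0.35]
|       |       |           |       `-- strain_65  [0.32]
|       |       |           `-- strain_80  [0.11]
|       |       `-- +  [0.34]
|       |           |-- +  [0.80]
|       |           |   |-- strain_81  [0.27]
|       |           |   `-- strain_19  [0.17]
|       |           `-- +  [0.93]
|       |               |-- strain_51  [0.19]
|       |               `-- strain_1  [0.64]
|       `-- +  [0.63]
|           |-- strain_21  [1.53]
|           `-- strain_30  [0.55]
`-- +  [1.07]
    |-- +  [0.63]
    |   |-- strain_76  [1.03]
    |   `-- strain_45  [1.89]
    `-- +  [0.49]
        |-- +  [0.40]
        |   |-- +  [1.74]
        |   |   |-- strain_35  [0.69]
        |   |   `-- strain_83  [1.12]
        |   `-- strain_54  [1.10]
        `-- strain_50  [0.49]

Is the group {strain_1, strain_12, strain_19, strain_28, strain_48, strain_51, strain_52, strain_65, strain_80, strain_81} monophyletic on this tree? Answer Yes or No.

The most recent common ancestor of these taxa subtends ((strain_48,(strain_12,((strain_28,(strain_52,strain_65)),strain_80))),((strain_81,strain_19),(strain_51,strain_1))).
That clade has exactly 10 tips — every listed taxon and nothing else — so the group is monophyletic.

Yes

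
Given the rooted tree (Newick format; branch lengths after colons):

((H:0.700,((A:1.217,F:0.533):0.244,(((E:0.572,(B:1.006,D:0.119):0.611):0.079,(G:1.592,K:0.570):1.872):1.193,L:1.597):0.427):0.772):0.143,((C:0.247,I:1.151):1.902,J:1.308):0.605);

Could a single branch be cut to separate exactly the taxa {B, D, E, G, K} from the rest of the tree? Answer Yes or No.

The most recent common ancestor of these taxa subtends ((E,(B,D)),(G,K)).
That clade has exactly 5 tips — every listed taxon and nothing else — so the group is monophyletic.

Yes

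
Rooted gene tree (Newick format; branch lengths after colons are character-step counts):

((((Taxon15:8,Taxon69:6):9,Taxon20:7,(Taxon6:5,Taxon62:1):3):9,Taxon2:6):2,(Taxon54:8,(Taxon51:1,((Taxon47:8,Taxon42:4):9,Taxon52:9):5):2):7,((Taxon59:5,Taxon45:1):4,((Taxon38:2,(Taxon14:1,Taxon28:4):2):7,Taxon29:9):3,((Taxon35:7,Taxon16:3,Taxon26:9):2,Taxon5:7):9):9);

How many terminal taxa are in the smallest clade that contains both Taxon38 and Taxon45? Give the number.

The MRCA of Taxon38 and Taxon45 is the node subtending ((Taxon59,Taxon45),((Taxon38,(Taxon14,Taxon28)),Taxon29),((Taxon35,Taxon16,Taxon26),Taxon5)).
That clade contains 10 terminal taxa: Taxon14, Taxon16, Taxon26, Taxon28, Taxon29, Taxon35, Taxon38, Taxon45, Taxon5, Taxon59.

10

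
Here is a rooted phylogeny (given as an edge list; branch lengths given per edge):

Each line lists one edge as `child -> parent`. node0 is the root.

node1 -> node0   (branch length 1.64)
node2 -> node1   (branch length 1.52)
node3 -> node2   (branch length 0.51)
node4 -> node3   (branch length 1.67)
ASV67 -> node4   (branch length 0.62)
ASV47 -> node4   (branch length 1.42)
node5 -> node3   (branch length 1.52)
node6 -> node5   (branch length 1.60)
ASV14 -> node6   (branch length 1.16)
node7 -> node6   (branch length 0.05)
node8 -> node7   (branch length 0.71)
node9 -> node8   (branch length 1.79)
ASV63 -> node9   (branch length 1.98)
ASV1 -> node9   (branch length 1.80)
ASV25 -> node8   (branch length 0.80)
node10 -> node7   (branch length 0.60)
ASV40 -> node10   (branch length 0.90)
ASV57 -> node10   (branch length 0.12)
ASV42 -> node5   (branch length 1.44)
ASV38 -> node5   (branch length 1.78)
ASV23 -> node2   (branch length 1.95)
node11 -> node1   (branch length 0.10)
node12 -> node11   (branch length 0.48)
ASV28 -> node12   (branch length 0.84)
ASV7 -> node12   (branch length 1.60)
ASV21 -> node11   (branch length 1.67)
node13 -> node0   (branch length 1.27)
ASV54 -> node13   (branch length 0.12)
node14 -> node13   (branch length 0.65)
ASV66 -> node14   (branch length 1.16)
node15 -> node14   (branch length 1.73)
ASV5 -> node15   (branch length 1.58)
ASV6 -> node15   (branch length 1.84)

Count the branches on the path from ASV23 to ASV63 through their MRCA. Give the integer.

8

The MRCA of ASV23 and ASV63 is the node subtending (((ASV67,ASV47),((ASV14,(((ASV63,ASV1),ASV25),(ASV40,ASV57))),ASV42,ASV38)),ASV23).
From ASV23 up to that node: 1 branch. From ASV63 up to the same node: 7 branches. Total: 1 + 7 = 8.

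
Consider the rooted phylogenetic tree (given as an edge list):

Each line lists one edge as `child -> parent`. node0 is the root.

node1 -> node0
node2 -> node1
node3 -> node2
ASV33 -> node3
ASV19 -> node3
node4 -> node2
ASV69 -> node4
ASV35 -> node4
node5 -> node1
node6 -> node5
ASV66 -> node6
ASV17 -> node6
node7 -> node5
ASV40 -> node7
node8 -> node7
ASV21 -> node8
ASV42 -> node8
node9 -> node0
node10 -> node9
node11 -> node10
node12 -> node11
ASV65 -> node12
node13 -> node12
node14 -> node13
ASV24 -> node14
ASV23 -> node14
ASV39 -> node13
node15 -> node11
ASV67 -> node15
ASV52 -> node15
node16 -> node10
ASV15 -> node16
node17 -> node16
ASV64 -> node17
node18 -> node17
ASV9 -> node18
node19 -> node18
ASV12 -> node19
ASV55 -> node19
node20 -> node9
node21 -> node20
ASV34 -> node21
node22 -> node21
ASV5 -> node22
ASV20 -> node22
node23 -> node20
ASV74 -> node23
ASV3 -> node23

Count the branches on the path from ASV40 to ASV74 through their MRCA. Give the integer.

The MRCA of ASV40 and ASV74 is the root of the tree.
From ASV40 up to that node: 4 branches. From ASV74 up to the same node: 4 branches. Total: 4 + 4 = 8.

8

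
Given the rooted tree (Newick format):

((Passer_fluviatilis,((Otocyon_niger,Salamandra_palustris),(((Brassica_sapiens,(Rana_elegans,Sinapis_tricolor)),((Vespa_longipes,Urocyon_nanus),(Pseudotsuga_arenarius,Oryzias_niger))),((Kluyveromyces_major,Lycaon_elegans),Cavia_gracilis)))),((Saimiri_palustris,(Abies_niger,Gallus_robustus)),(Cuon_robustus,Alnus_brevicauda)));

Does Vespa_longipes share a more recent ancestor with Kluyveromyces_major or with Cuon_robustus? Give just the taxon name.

Kluyveromyces_major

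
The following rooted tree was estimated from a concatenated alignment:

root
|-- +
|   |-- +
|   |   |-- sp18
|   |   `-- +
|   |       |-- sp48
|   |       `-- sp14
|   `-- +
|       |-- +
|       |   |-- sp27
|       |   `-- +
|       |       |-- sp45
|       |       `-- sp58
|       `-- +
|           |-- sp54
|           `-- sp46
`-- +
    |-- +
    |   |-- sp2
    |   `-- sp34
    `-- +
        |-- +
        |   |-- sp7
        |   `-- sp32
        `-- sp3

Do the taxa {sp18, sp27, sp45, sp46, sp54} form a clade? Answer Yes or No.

No

The MRCA of the listed taxa subtends ((sp18,(sp48,sp14)),((sp27,(sp45,sp58)),(sp54,sp46))).
That clade also contains sp14, sp48, sp58, which are not in the proposed group, so the group is not monophyletic.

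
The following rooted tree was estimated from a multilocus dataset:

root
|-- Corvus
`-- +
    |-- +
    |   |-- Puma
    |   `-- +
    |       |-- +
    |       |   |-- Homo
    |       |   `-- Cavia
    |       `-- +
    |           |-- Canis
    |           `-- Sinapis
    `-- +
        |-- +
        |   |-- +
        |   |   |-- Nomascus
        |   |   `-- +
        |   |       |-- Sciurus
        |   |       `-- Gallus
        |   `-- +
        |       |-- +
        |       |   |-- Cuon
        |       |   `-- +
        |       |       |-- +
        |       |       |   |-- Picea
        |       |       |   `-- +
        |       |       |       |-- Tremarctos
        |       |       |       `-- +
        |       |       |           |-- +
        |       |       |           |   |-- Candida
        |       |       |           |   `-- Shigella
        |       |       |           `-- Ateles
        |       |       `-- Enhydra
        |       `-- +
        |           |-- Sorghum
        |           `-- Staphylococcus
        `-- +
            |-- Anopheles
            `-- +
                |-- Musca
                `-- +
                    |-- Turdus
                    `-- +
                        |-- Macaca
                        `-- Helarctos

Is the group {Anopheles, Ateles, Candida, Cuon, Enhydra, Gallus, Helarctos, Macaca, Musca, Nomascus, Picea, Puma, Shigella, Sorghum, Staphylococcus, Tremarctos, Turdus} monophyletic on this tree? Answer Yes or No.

The MRCA of the listed taxa subtends ((Puma,((Homo,Cavia),(Canis,Sinapis))),(((Nomascus,(Sciurus,Gallus)),((Cuon,((Picea,(Tremarctos,((Candida,Shigella),Ateles))),Enhydra)),(Sorghum,Staphylococcus))),(Anopheles,(Musca,(Turdus,(Macaca,Helarctos)))))).
That clade also contains Canis, Cavia, Homo, Sciurus, Sinapis, which are not in the proposed group, so the group is not monophyletic.

No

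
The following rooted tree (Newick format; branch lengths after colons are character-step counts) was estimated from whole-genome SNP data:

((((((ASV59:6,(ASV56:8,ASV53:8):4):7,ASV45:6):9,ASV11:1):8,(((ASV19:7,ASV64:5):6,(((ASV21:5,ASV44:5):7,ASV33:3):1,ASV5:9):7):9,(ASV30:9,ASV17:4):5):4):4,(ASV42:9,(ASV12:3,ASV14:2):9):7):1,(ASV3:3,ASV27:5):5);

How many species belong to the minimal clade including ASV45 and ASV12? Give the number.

The MRCA of ASV45 and ASV12 is the node subtending (((((ASV59,(ASV56,ASV53)),ASV45),ASV11),(((ASV19,ASV64),(((ASV21,ASV44),ASV33),ASV5)),(ASV30,ASV17))),(ASV42,(ASV12,ASV14))).
That clade contains 16 terminal taxa: ASV11, ASV12, ASV14, ASV17, ASV19, ASV21, ASV30, ASV33, ASV42, ASV44, ASV45, ASV5, ASV53, ASV56, ASV59, ASV64.

16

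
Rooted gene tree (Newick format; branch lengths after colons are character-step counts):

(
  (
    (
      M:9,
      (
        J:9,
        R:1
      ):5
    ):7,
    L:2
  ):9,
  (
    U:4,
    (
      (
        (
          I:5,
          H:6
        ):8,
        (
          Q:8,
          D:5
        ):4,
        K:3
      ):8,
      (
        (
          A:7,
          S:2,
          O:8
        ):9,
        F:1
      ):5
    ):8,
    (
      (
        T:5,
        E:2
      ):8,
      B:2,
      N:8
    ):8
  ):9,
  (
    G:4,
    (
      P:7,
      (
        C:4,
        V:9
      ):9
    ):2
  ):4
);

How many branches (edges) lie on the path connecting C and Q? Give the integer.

The MRCA of C and Q is the root of the tree.
From C up to that node: 4 branches. From Q up to the same node: 5 branches. Total: 4 + 5 = 9.

9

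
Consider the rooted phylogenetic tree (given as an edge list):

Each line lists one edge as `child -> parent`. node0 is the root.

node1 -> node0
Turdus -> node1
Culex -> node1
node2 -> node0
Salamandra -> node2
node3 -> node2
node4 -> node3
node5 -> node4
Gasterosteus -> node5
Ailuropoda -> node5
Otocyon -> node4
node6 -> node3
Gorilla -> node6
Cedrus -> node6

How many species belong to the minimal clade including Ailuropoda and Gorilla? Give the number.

5

The MRCA of Ailuropoda and Gorilla is the node subtending (((Gasterosteus,Ailuropoda),Otocyon),(Gorilla,Cedrus)).
That clade contains 5 terminal taxa: Ailuropoda, Cedrus, Gasterosteus, Gorilla, Otocyon.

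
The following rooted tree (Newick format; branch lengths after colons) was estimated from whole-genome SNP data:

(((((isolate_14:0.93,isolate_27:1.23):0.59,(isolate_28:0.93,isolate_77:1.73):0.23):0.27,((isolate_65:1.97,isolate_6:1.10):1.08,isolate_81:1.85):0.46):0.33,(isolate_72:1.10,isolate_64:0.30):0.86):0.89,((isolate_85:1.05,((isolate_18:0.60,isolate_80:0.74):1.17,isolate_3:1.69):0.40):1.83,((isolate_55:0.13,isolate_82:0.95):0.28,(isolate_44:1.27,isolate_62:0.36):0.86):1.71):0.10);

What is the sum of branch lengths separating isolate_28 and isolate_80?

6.89

The path runs isolate_28 → … → MRCA → … → isolate_80; the MRCA is the root of the tree.
Branch lengths along that path: 0.93 + 0.23 + 0.27 + 0.33 + 0.89 + 0.10 + 1.83 + 0.40 + 1.17 + 0.74 = 6.89.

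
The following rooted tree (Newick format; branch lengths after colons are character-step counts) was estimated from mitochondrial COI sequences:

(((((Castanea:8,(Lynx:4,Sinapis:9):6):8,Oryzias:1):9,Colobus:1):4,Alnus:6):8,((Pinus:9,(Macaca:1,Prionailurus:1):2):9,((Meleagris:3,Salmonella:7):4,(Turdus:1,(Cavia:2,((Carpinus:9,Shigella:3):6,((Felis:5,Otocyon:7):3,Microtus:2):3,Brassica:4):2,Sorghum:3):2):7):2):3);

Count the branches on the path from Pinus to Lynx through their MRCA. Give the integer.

The MRCA of Pinus and Lynx is the root of the tree.
From Pinus up to that node: 3 branches. From Lynx up to the same node: 6 branches. Total: 3 + 6 = 9.

9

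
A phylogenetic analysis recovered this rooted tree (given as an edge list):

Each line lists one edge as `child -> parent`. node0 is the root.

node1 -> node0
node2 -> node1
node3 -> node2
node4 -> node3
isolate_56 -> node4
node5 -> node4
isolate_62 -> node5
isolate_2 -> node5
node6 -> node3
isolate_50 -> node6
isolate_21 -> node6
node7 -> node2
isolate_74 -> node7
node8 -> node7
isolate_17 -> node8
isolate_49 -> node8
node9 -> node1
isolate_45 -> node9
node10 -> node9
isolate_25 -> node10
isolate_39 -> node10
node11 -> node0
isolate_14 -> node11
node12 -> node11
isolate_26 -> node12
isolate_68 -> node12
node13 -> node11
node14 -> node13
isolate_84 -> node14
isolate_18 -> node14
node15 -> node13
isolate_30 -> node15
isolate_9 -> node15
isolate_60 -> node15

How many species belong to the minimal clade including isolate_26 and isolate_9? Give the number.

8

The MRCA of isolate_26 and isolate_9 is the node subtending (isolate_14,(isolate_26,isolate_68),((isolate_84,isolate_18),(isolate_30,isolate_9,isolate_60))).
That clade contains 8 terminal taxa: isolate_14, isolate_18, isolate_26, isolate_30, isolate_60, isolate_68, isolate_84, isolate_9.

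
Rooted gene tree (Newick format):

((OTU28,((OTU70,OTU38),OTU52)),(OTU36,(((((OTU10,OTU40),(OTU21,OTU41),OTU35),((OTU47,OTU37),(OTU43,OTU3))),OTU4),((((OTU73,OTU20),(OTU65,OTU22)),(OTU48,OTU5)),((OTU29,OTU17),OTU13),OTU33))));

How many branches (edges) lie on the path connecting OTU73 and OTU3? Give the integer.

The MRCA of OTU73 and OTU3 is the node subtending (((((OTU10,OTU40),(OTU21,OTU41),OTU35),((OTU47,OTU37),(OTU43,OTU3))),OTU4),((((OTU73,OTU20),(OTU65,OTU22)),(OTU48,OTU5)),((OTU29,OTU17),OTU13),OTU33)).
From OTU73 up to that node: 5 branches. From OTU3 up to the same node: 5 branches. Total: 5 + 5 = 10.

10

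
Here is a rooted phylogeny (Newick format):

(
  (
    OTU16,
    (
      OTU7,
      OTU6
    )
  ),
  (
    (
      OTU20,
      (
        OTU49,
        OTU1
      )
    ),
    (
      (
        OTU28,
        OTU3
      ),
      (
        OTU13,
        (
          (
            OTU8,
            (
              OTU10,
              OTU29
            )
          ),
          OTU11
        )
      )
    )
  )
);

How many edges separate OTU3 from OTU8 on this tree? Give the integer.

6

The MRCA of OTU3 and OTU8 is the node subtending ((OTU28,OTU3),(OTU13,((OTU8,(OTU10,OTU29)),OTU11))).
From OTU3 up to that node: 2 branches. From OTU8 up to the same node: 4 branches. Total: 2 + 4 = 6.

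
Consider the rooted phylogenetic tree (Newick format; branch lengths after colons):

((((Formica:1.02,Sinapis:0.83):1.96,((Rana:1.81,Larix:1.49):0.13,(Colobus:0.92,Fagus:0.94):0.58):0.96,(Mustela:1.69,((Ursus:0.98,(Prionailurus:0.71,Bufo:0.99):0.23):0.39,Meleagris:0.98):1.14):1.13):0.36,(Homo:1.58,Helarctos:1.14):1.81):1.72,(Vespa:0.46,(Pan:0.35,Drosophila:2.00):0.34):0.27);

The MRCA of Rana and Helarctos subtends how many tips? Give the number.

13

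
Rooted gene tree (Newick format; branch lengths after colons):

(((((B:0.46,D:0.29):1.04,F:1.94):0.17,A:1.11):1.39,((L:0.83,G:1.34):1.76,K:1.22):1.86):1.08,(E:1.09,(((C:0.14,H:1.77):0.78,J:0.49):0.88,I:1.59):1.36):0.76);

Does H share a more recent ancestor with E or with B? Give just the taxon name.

E

The MRCA of H and E subtends (E,(((C,H),J),I)) (5 taxa).
The MRCA of H and B is the root, subtending the entire tree (12 taxa).
The first is nested inside the second, so H shares a more recent common ancestor with E.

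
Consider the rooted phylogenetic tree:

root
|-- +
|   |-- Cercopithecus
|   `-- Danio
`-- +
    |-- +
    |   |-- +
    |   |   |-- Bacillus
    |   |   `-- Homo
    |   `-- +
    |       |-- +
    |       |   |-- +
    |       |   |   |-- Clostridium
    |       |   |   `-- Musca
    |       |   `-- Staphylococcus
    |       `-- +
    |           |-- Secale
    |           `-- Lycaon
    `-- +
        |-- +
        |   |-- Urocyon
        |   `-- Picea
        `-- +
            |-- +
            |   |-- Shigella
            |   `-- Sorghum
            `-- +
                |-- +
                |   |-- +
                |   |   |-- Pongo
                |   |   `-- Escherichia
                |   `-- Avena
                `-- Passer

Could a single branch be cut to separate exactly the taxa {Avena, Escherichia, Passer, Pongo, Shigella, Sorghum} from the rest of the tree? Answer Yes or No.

Yes

The most recent common ancestor of these taxa subtends ((Shigella,Sorghum),(((Pongo,Escherichia),Avena),Passer)).
That clade has exactly 6 tips — every listed taxon and nothing else — so the group is monophyletic.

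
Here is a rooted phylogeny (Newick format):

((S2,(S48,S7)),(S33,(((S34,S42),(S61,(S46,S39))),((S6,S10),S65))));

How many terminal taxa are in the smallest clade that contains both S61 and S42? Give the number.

5

The MRCA of S61 and S42 is the node subtending ((S34,S42),(S61,(S46,S39))).
That clade contains 5 terminal taxa: S34, S39, S42, S46, S61.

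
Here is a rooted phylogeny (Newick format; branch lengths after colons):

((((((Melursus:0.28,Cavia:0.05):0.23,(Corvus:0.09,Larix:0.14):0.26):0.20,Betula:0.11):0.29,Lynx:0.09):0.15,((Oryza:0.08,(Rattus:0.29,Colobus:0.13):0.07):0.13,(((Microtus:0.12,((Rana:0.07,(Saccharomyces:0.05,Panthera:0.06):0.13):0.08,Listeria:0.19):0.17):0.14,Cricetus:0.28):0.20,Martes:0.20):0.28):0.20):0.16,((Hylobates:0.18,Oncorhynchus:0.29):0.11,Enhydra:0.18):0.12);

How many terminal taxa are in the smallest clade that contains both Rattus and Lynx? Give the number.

16

The MRCA of Rattus and Lynx is the node subtending (((((Melursus,Cavia),(Corvus,Larix)),Betula),Lynx),((Oryza,(Rattus,Colobus)),(((Microtus,((Rana,(Saccharomyces,Panthera)),Listeria)),Cricetus),Martes))).
That clade contains 16 terminal taxa: Betula, Cavia, Colobus, Corvus, Cricetus, Larix, Listeria, Lynx, Martes, Melursus, Microtus, Oryza, Panthera, Rana, Rattus, Saccharomyces.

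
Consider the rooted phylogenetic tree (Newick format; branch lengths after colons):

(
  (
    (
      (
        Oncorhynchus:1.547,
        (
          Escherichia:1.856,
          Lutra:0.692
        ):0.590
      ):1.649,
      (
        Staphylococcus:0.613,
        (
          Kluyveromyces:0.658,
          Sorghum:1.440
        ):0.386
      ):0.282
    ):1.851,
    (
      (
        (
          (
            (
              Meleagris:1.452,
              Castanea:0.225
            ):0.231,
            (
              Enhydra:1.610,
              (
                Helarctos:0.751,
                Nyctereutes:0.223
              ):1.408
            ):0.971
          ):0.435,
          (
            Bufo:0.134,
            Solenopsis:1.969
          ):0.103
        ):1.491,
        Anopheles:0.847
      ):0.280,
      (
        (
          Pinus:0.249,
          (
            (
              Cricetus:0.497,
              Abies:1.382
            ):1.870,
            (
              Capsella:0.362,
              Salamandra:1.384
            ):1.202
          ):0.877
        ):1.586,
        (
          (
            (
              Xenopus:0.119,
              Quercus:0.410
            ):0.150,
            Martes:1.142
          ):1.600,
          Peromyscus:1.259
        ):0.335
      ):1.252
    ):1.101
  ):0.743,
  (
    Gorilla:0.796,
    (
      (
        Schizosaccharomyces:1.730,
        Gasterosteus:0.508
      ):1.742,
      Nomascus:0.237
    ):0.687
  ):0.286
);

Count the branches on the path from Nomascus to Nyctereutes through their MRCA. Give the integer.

The MRCA of Nomascus and Nyctereutes is the root of the tree.
From Nomascus up to that node: 3 branches. From Nyctereutes up to the same node: 8 branches. Total: 3 + 8 = 11.

11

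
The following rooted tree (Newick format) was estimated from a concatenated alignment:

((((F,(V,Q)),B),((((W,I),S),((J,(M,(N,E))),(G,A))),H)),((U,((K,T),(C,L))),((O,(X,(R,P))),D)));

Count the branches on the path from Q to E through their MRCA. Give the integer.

11

The MRCA of Q and E is the node subtending (((F,(V,Q)),B),((((W,I),S),((J,(M,(N,E))),(G,A))),H)).
From Q up to that node: 4 branches. From E up to the same node: 7 branches. Total: 4 + 7 = 11.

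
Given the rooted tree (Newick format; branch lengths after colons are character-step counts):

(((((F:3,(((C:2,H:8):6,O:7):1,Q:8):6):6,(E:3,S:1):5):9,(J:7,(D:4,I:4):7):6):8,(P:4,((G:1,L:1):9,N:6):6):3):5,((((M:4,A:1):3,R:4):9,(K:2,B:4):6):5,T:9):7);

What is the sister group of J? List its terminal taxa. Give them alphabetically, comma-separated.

D, I

J attaches to the tree at the node subtending (J,(D,I)).
The other lineage descending from that same node — the sister group — is (D,I); its 2 tips in alphabetical order are the answer.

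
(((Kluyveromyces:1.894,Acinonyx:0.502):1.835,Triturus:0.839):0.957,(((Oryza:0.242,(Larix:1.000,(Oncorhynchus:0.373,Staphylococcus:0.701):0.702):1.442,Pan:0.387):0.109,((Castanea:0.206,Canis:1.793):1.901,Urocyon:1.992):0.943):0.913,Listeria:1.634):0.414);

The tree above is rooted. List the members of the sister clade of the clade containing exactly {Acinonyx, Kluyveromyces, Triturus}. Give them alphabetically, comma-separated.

Canis, Castanea, Larix, Listeria, Oncorhynchus, Oryza, Pan, Staphylococcus, Urocyon

The clade containing exactly {Acinonyx, Kluyveromyces, Triturus} attaches directly to the root of the tree.
The other lineage descending from that same node — the sister group — is (((Oryza,(Larix,(Oncorhynchus,Staphylococcus)),Pan),((Castanea,Canis),Urocyon)),Listeria); its 9 tips in alphabetical order are the answer.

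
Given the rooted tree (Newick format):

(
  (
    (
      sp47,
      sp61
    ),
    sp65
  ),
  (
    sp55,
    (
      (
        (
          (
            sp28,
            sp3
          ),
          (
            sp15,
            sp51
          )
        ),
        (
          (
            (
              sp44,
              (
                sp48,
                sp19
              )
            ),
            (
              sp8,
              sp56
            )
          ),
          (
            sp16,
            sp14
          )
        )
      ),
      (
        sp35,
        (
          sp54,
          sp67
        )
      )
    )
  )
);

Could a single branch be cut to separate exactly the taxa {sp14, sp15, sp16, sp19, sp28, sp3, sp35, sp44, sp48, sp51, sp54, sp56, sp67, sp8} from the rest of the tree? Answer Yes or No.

The most recent common ancestor of these taxa subtends ((((sp28,sp3),(sp15,sp51)),(((sp44,(sp48,sp19)),(sp8,sp56)),(sp16,sp14))),(sp35,(sp54,sp67))).
That clade has exactly 14 tips — every listed taxon and nothing else — so the group is monophyletic.

Yes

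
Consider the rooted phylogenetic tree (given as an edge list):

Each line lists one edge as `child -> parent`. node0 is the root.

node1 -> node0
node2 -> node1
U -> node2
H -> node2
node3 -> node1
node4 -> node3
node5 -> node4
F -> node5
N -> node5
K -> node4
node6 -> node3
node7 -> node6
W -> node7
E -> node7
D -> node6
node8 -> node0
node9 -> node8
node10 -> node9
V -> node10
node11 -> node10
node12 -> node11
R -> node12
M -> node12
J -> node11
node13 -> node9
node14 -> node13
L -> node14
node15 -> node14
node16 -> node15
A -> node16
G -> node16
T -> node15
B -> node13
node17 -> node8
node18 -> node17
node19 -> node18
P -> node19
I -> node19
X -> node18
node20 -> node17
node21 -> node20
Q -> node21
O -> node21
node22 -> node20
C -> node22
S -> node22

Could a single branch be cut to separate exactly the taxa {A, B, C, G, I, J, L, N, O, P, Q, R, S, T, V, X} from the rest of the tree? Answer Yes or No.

The MRCA of the listed taxa is the root, so the smallest clade containing them is the whole tree.
That clade also contains D, E, F, H, K, M, U, W, which are not in the proposed group, so the group is not monophyletic.

No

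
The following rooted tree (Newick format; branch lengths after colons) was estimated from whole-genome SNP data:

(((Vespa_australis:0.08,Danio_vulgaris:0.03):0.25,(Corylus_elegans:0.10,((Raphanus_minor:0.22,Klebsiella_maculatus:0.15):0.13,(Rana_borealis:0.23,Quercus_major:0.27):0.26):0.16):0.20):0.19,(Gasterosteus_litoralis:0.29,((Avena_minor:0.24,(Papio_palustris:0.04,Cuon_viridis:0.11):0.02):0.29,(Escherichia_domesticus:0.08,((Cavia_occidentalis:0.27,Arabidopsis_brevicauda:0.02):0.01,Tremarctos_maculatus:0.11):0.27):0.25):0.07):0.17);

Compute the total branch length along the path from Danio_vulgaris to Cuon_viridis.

1.13

The path runs Danio_vulgaris → … → MRCA → … → Cuon_viridis; the MRCA is the root of the tree.
Branch lengths along that path: 0.03 + 0.25 + 0.19 + 0.17 + 0.07 + 0.29 + 0.02 + 0.11 = 1.13.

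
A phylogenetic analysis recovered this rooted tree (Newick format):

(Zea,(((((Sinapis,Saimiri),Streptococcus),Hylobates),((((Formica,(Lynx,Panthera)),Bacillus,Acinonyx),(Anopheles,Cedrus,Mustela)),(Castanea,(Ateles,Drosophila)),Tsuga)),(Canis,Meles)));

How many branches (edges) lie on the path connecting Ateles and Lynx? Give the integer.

The MRCA of Ateles and Lynx is the node subtending ((((Formica,(Lynx,Panthera)),Bacillus,Acinonyx),(Anopheles,Cedrus,Mustela)),(Castanea,(Ateles,Drosophila)),Tsuga).
From Ateles up to that node: 3 branches. From Lynx up to the same node: 5 branches. Total: 3 + 5 = 8.

8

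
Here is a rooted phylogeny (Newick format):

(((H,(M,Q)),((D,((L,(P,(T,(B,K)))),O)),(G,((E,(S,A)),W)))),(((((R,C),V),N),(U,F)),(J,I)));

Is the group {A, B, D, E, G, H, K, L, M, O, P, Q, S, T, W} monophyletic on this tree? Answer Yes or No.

The most recent common ancestor of these taxa subtends ((H,(M,Q)),((D,((L,(P,(T,(B,K)))),O)),(G,((E,(S,A)),W)))).
That clade has exactly 15 tips — every listed taxon and nothing else — so the group is monophyletic.

Yes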